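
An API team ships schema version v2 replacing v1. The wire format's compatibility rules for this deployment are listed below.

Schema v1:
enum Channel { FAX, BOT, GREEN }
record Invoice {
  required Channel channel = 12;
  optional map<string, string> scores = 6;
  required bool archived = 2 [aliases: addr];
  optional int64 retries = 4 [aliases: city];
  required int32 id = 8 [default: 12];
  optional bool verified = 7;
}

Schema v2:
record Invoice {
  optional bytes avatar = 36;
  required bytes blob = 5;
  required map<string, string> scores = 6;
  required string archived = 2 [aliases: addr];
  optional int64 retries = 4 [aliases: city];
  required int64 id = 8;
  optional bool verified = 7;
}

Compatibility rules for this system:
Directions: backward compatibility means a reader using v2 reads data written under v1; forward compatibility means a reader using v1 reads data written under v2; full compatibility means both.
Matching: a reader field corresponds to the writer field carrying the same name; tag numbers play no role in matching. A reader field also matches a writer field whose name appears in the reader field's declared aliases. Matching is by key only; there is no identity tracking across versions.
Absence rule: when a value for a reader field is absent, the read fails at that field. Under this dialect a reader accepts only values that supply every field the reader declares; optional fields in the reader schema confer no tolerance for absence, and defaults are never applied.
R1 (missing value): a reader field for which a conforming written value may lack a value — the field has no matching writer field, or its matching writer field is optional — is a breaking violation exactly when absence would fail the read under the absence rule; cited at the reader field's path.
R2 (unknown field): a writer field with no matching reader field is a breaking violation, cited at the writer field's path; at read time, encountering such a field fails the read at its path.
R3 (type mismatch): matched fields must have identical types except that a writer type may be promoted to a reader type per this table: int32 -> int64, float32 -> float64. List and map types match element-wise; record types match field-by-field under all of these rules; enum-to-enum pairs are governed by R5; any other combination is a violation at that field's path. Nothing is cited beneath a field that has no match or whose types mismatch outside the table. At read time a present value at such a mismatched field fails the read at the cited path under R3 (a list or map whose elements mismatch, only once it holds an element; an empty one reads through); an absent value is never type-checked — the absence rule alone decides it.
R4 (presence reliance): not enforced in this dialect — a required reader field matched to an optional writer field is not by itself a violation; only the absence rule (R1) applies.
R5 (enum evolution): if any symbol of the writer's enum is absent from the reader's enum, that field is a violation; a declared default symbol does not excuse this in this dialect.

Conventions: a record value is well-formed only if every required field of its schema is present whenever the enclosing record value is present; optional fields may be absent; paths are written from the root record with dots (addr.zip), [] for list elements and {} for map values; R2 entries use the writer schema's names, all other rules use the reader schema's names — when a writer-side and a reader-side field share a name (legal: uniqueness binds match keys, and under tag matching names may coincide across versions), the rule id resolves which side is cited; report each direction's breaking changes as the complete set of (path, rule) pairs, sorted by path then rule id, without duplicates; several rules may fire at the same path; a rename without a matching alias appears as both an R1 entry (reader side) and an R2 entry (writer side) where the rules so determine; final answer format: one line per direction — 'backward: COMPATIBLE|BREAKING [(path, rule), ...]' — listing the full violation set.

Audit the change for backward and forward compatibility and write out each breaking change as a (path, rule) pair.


the writer's type comes first in each Invoice pair
backward pass over Invoice, reader schema v2, writer schema v1:
  avatar: no writer-side match
  blob: no writer-side match
  map<string, string> -> map<string, string>, writer optional: scores aligns to scores
  bool -> string, writer required: archived aligns to archived
  int64 -> int64, writer optional: retries aligns to retries
  int32 -> int64, writer required: id aligns to id
  bool -> bool, writer optional: verified aligns to verified
  channel (writer side), unknown to reader
  breaking: (archived, R3)
  breaking: (avatar, R1)
  breaking: (blob, R1)
  breaking: (channel, R2)
  breaking: (retries, R1)
  breaking: (scores, R1)
  breaking: (verified, R1)
  => backward: BREAKING (7)
forward pass over Invoice, reader schema v1, writer schema v2:
  channel: no writer-side match
  map<string, string> -> map<string, string>, writer required: scores aligns to scores
  string -> bool, writer required: archived aligns to archived
  int64 -> int64, writer optional: retries aligns to retries
  int64 -> int32, writer required: id aligns to id
  bool -> bool, writer optional: verified aligns to verified
  avatar (writer side), unknown to reader
  blob (writer side), unknown to reader
  breaking: (archived, R3)
  breaking: (avatar, R2)
  breaking: (blob, R2)
  breaking: (channel, R1)
  breaking: (id, R3)
  breaking: (retries, R1)
  breaking: (verified, R1)
  => forward: BREAKING (7)

backward: BREAKING [(archived, R3), (avatar, R1), (blob, R1), (channel, R2), (retries, R1), (scores, R1), (verified, R1)]; forward: BREAKING [(archived, R3), (avatar, R2), (blob, R2), (channel, R1), (id, R3), (retries, R1), (verified, R1)]


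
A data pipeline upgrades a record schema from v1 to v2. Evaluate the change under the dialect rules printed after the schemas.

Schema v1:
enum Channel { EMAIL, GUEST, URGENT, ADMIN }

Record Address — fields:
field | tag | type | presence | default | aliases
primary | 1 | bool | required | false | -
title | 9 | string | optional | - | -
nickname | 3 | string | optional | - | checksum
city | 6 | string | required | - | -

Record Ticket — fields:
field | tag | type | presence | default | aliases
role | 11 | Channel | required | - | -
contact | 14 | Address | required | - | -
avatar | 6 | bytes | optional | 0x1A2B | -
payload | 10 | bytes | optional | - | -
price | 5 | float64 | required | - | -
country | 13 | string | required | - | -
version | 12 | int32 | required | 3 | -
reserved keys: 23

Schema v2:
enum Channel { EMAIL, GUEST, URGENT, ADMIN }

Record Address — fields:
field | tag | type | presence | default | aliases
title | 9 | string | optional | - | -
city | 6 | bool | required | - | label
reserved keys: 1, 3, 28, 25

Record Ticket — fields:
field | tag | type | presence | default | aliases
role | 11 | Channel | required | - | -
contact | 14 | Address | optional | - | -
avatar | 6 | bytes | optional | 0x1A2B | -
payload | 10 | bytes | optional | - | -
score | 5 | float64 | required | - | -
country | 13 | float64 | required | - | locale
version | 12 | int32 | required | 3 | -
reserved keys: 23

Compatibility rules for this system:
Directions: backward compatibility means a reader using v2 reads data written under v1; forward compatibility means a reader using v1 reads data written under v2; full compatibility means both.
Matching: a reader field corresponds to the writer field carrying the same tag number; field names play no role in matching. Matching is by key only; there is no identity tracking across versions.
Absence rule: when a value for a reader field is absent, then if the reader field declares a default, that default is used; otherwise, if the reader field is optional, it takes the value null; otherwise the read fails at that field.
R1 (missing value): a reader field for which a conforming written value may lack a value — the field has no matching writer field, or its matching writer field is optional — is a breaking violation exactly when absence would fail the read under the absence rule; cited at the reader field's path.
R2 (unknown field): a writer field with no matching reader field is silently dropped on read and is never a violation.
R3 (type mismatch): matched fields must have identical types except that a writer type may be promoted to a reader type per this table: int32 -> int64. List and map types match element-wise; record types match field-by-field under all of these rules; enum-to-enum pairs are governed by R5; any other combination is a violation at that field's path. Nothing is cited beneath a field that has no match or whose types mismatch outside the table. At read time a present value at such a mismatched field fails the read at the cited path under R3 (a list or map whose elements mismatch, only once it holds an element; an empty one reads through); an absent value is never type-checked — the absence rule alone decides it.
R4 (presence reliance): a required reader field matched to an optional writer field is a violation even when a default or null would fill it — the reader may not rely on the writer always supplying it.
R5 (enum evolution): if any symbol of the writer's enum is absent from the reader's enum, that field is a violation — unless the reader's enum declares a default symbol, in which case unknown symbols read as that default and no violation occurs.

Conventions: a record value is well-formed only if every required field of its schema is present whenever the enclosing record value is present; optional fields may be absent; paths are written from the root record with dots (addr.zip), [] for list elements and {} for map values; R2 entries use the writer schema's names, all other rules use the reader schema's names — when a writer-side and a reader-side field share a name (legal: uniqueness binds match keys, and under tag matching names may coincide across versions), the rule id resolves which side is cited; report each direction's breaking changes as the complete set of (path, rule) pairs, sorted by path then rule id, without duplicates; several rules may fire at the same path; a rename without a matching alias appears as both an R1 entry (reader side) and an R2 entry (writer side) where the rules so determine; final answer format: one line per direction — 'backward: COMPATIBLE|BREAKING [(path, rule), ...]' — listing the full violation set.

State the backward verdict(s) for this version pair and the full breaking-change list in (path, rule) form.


backward: BREAKING [(contact.city, R3), (country, R3)]

the writer's type comes first in each Ticket pair
backward pass over Ticket, reader schema v2, writer schema v1:
  role <- role (Channel -> Channel, writer required)
  contact <- contact (Address -> Address, writer required)
  avatar <- avatar (bytes -> bytes, writer optional)
  payload <- payload (bytes -> bytes, writer optional)
  score <- price (float64 -> float64, writer required)
  country <- country (string -> float64, writer required)
  version <- version (int32 -> int32, writer required)
  contact.title <- contact.title (string -> string, writer optional)
  contact.city <- contact.city (string -> bool, writer required)
  writer field contact.primary has no reader counterpart
  writer field contact.nickname has no reader counterpart
  rule R3 violated at contact.city
  rule R3 violated at country
  backward on Ticket therefore BREAKING (2)
ruling out the remaining Ticket differences:
  removed field primary from record Address (its key 1 joins the reserved list) -> inert for the asked Ticket verdict: nothing fires
  removed field nickname from record Address (its key 3 joins the reserved list) -> inert for the asked Ticket verdict: nothing fires
  renamed field price to score in record Ticket -> inert for the asked Ticket verdict: nothing fires
  field contact in record Ticket: required changed to optional -> affects forward compatibility only, which is not asked


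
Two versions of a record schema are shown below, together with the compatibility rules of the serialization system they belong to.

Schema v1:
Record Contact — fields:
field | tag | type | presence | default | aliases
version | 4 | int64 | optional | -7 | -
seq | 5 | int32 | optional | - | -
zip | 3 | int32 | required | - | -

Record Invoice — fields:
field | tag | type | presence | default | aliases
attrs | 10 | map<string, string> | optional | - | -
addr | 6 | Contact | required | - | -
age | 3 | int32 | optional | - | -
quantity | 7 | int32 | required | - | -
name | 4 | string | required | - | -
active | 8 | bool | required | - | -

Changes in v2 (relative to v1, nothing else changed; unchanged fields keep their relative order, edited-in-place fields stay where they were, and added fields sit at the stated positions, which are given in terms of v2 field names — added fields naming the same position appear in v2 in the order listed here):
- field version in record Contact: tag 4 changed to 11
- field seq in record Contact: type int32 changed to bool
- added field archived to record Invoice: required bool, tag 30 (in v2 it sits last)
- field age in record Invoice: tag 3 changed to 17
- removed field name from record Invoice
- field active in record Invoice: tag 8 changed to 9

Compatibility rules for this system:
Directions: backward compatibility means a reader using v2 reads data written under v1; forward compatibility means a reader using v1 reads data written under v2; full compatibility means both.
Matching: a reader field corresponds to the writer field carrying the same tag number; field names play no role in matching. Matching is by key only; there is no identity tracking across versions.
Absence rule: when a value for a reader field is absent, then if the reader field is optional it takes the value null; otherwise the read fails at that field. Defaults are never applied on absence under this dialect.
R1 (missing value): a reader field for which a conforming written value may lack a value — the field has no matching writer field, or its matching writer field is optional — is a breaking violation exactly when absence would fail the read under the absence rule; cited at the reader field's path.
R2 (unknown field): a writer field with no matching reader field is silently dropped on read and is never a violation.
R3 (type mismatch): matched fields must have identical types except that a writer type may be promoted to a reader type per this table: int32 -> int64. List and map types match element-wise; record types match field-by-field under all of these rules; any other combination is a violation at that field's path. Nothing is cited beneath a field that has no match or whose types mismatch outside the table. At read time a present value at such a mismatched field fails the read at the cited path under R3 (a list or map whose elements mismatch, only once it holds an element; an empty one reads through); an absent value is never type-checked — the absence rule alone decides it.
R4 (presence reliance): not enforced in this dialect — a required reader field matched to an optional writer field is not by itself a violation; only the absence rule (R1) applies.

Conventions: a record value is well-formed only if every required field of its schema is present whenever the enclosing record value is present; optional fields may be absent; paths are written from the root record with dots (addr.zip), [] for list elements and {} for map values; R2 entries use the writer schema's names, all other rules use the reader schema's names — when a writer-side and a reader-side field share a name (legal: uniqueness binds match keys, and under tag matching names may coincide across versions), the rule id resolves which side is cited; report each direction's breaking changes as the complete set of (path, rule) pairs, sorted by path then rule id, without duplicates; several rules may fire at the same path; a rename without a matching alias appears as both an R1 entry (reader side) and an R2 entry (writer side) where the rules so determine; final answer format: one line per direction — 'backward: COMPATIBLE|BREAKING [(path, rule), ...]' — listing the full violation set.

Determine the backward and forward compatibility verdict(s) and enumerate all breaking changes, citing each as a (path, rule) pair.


backward: BREAKING [(active, R1), (addr.seq, R3), (archived, R1)]; forward: BREAKING [(active, R1), (addr.seq, R3), (name, R1)]

in Invoice below, arrows point writer -> reader
backward analysis of Invoice with v2 as reader and v1 as writer:
  attrs: paired with writer attrs (map<string, string> -> map<string, string>; writer optional)
  addr: paired with writer addr (Contact -> Contact; writer required)
  no writer field matches reader age
  quantity: paired with writer quantity (int32 -> int32; writer required)
  no writer field matches reader active
  no writer field matches reader archived
  age (writer side), unknown to reader
  name (writer side), unknown to reader
  active (writer side), unknown to reader
  no writer field matches reader addr.version
  addr.seq: paired with writer addr.seq (int32 -> bool; writer optional)
  addr.zip: paired with writer addr.zip (int32 -> int32; writer required)
  addr.version (writer side), unknown to reader
  violation R1 at active
  violation R3 at addr.seq
  violation R1 at archived
  => backward: BREAKING (3)
forward analysis of Invoice with v1 as reader and v2 as writer:
  attrs: paired with writer attrs (map<string, string> -> map<string, string>; writer optional)
  addr: paired with writer addr (Contact -> Contact; writer required)
  no writer field matches reader age
  quantity: paired with writer quantity (int32 -> int32; writer required)
  no writer field matches reader name
  no writer field matches reader active
  age (writer side), unknown to reader
  active (writer side), unknown to reader
  archived (writer side), unknown to reader
  no writer field matches reader addr.version
  addr.seq: paired with writer addr.seq (bool -> int32; writer optional)
  addr.zip: paired with writer addr.zip (int32 -> int32; writer required)
  addr.version (writer side), unknown to reader
  violation R1 at active
  violation R3 at addr.seq
  violation R1 at name
  => forward: BREAKING (3)


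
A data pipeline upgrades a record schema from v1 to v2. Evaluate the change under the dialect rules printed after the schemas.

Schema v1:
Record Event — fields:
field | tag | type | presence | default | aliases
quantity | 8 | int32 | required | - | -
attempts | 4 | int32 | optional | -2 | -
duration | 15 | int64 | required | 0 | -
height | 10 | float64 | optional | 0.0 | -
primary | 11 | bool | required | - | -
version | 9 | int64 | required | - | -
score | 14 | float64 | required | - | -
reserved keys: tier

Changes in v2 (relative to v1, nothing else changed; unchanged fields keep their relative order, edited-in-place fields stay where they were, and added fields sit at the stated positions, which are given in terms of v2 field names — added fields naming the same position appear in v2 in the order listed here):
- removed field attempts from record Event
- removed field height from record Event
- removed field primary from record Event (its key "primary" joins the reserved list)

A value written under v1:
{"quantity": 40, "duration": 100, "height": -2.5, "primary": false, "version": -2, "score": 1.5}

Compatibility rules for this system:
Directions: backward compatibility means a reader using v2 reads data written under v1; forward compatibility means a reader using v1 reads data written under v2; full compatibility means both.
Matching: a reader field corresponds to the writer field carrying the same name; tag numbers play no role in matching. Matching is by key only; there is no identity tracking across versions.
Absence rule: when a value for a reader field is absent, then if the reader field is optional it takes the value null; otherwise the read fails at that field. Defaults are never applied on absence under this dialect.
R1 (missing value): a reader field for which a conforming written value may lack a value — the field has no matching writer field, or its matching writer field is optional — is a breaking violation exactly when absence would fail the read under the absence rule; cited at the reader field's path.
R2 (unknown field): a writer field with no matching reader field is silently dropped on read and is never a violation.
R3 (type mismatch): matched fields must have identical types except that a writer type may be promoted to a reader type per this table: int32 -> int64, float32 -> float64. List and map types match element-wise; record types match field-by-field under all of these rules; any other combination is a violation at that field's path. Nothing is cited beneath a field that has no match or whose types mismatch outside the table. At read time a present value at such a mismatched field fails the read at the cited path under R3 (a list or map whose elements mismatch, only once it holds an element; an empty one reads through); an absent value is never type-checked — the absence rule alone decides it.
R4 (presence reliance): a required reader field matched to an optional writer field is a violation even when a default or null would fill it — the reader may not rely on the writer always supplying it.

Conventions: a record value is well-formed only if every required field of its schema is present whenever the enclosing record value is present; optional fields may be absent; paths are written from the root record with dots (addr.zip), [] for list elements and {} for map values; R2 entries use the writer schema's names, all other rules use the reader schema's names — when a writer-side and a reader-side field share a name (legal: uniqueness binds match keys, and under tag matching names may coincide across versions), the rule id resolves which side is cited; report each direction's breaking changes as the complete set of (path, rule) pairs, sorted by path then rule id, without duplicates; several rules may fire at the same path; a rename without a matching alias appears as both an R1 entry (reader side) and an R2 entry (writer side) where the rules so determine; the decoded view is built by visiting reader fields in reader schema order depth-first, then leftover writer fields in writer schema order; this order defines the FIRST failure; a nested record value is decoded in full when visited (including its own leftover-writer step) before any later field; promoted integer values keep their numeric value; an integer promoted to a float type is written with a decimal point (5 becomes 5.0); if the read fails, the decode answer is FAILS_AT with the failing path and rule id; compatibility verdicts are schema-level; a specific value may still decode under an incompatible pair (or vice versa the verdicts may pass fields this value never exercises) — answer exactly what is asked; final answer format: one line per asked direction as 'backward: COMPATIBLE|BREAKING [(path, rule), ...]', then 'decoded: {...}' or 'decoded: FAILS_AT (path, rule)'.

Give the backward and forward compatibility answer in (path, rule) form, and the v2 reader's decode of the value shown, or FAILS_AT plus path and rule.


each type pair in Event: writer, then reader
backward pass over Event, reader schema v2, writer schema v1:
  quantity: int32 -> int32, writer required; from quantity
  duration: int64 -> int64, writer required; from duration
  version: int64 -> int64, writer required; from version
  score: float64 -> float64, writer required; from score
  writer attempts: unknown to reader
  writer height: unknown to reader
  writer primary: unknown to reader
  => backward: COMPATIBLE
forward pass over Event, reader schema v1, writer schema v2:
  quantity: int32 -> int32, writer required; from quantity
  attempts: no writer-side match
  duration: int64 -> int64, writer required; from duration
  height: no writer-side match
  primary: no writer-side match
  version: int64 -> int64, writer required; from version
  score: float64 -> float64, writer required; from score
  R1 fires at primary
  => 1 violation(s): forward is BREAKING for Event
decoding the Event value with the v2 reader:
  quantity := 40
  duration := 100
  version := -2
  score := 1.5
  writer height: unknown -> dropped
  writer primary: unknown -> dropped
  => decoded: {"quantity": 40, "duration": 100, "version": -2, "score": 1.5}

backward: COMPATIBLE []; forward: BREAKING [(primary, R1)]; decoded: {"quantity": 40, "duration": 100, "version": -2, "score": 1.5}


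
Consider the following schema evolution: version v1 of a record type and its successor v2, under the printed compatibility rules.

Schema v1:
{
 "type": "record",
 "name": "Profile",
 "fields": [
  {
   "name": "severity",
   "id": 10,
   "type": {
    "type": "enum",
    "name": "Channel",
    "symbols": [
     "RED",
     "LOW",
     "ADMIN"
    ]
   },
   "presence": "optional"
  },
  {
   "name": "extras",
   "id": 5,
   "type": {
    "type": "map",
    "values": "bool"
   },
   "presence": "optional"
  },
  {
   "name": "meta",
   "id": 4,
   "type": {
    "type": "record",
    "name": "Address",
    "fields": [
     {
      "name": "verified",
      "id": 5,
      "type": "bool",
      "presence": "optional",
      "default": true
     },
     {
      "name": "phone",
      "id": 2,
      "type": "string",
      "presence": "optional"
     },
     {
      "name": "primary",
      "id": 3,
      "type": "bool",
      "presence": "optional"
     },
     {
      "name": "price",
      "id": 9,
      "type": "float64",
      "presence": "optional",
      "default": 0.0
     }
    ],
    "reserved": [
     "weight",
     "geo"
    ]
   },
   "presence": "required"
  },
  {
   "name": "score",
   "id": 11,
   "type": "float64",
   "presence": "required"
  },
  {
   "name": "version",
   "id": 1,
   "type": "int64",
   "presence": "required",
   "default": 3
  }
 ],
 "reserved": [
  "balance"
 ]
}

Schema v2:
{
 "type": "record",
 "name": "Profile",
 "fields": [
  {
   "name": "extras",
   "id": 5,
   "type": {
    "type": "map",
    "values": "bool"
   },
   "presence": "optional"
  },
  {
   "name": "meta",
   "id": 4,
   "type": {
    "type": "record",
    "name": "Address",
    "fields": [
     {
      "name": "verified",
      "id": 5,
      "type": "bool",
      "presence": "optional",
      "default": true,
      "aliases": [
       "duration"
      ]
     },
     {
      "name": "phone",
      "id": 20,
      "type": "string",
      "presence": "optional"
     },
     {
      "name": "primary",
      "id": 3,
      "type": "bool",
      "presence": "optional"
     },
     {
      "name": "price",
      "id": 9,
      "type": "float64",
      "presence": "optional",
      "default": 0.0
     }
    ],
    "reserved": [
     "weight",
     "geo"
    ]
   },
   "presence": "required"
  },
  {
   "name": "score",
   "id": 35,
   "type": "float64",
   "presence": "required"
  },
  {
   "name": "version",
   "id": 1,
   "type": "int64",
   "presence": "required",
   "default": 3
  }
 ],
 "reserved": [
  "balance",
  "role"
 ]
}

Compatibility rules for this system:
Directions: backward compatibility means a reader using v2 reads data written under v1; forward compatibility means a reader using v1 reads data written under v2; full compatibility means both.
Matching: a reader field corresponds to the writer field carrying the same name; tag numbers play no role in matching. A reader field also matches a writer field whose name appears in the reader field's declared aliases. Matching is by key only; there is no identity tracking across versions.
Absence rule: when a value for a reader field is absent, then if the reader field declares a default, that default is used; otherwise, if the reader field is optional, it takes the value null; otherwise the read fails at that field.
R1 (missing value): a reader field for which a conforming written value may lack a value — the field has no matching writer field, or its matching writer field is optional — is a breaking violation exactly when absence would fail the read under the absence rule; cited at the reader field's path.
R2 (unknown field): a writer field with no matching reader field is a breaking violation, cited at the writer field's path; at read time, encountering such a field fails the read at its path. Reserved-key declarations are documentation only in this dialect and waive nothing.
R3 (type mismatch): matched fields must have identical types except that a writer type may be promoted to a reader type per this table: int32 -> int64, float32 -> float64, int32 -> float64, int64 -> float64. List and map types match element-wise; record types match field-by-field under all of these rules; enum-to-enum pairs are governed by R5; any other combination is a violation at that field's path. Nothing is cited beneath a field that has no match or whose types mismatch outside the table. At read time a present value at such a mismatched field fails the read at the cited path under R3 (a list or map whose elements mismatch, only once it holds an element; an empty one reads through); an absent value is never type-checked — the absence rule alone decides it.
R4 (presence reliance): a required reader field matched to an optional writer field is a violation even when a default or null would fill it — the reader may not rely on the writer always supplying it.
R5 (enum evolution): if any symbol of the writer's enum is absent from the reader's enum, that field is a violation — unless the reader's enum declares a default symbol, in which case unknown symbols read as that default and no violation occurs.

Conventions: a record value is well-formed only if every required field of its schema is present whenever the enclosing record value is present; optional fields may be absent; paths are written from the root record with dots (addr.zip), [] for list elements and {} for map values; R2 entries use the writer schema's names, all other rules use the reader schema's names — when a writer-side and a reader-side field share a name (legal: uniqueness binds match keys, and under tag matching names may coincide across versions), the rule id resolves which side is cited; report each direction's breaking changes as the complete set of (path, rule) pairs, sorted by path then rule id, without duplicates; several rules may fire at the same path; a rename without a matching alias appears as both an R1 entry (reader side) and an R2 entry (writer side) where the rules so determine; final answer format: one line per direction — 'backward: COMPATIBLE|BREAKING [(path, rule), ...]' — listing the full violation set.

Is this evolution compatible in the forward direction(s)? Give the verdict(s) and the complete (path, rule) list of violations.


forward: COMPATIBLE []

each type pair in Profile: writer, then reader
forward for Profile (reader v1, writer v2):
  severity: no writer-side match
  extras <- extras (map<string, bool> -> map<string, bool>, writer optional)
  meta <- meta (Address -> Address, writer required)
  score <- score (float64 -> float64, writer required)
  version <- version (int64 -> int64, writer required)
  meta.verified <- meta.verified (bool -> bool, writer optional)
  meta.phone <- meta.phone (string -> string, writer optional)
  meta.primary <- meta.primary (bool -> bool, writer optional)
  meta.price <- meta.price (float64 -> float64, writer optional)
  => forward verdict for Profile: COMPATIBLE, no violations
checking off the Profile differences that do not matter here:
  field score in record Profile: tag 11 changed to 35 -> fires no rule on Profile, leaving the asked answer as it is
  field phone in record Address: tag 2 changed to 20 -> fires no rule on Profile, leaving the asked answer as it is
  removed field severity from record Profile -> affects backward compatibility only, which is not asked


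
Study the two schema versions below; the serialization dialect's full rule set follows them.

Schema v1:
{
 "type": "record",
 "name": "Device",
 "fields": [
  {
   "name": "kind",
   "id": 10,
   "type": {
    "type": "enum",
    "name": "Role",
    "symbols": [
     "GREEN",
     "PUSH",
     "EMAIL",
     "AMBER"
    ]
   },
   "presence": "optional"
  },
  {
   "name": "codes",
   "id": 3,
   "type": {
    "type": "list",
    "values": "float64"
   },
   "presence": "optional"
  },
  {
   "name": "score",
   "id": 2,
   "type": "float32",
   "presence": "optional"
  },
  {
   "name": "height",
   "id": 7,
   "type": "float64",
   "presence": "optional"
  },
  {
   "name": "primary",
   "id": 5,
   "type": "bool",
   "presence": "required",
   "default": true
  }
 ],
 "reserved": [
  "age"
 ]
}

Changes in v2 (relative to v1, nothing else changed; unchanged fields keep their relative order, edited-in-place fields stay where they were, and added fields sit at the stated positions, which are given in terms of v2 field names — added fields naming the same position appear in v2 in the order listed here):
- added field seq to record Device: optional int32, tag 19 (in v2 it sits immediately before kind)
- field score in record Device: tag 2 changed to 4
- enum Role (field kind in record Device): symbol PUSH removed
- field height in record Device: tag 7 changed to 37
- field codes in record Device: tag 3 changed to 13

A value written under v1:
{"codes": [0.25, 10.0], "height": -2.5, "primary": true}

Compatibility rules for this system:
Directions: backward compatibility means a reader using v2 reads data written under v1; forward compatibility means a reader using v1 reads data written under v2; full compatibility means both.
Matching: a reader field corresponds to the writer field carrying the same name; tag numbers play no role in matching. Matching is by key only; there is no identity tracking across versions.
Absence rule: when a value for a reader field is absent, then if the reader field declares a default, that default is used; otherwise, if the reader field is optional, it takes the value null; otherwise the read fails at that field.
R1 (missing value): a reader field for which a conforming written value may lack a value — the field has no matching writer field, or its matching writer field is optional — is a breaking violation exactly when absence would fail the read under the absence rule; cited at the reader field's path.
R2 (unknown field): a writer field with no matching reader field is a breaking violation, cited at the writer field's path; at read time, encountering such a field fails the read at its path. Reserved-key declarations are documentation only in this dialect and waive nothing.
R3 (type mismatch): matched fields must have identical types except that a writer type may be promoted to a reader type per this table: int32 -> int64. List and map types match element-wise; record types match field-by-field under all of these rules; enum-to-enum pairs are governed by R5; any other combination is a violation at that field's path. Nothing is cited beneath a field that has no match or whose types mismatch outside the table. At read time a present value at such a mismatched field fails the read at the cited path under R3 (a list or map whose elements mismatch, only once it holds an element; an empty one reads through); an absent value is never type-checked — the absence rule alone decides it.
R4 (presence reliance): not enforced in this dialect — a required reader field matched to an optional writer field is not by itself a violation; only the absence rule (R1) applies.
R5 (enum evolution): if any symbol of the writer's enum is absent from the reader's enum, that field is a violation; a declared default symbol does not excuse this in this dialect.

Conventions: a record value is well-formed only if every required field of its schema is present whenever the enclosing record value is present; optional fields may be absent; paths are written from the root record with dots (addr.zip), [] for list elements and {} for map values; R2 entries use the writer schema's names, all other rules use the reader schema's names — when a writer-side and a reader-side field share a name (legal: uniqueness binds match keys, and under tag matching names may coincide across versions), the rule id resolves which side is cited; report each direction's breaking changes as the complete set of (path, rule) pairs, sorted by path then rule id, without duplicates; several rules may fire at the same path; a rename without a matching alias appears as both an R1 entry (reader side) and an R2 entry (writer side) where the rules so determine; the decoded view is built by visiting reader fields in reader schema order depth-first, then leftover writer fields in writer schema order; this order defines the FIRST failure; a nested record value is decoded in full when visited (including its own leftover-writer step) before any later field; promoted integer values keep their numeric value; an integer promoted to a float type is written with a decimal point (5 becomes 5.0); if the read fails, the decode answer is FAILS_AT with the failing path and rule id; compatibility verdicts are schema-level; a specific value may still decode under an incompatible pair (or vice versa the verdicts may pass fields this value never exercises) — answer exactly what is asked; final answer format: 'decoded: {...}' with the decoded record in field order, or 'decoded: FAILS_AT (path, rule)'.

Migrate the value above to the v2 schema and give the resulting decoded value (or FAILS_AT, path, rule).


each type pair in Device: writer, then reader
decoding the Device value with the v2 reader:
  seq := null (not supplied -> null)
  kind := null (not supplied -> null)
  codes := [0.25, 10.0]
  score := null (not supplied -> null)
  height := -2.5
  primary := true
  => decoded: {"seq": null, "kind": null, "codes": [0.25, 10.0], "score": null, "height": -2.5, "primary": true}
ruling out the remaining Device differences:
  field score in record Device: tag 2 changed to 4 -> triggers nothing under the printed rules; the Device answer is the same either way
  enum Role (field kind in record Device): symbol PUSH removed -> matters for Device compatibility verdicts, not for this value's decode
  field height in record Device: tag 7 changed to 37 -> triggers nothing under the printed rules; the Device answer is the same either way
  field codes in record Device: tag 3 changed to 13 -> triggers nothing under the printed rules; the Device answer is the same either way

decoded: {"seq": null, "kind": null, "codes": [0.25, 10.0], "score": null, "height": -2.5, "primary": true}


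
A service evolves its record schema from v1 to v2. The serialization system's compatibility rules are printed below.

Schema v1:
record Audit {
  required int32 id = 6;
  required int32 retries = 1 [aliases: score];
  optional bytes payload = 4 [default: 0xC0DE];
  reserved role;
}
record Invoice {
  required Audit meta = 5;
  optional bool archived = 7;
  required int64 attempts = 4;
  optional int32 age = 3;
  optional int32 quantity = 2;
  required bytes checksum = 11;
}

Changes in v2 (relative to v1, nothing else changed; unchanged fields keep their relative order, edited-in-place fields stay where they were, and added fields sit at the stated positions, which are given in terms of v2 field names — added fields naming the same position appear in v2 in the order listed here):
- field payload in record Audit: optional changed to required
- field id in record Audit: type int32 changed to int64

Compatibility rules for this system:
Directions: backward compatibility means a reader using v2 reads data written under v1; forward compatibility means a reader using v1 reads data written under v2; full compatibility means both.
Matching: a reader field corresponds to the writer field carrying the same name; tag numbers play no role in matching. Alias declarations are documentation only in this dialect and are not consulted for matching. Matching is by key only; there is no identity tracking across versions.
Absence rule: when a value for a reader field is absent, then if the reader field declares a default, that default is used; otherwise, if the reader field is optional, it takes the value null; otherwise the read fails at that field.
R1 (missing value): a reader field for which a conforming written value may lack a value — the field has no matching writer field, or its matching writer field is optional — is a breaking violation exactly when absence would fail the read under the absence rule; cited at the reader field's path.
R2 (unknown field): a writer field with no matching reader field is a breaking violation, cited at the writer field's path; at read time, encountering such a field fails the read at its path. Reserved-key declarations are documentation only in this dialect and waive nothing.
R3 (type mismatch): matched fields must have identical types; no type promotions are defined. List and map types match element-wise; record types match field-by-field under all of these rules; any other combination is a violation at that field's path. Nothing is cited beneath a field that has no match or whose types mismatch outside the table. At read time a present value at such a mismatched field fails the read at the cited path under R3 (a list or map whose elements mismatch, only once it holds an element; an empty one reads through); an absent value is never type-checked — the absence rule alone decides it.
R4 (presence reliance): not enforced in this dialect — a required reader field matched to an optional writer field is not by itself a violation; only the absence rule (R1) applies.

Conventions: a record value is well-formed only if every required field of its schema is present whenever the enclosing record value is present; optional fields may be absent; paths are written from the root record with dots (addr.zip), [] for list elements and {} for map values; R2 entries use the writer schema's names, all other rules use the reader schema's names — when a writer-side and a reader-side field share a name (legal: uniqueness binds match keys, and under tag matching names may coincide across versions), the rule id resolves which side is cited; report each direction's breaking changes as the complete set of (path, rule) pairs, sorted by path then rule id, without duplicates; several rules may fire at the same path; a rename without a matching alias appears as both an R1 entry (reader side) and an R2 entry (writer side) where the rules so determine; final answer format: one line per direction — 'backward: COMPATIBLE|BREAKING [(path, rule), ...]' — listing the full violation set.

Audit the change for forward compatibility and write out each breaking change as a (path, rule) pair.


arrows below run writer -> reader for Invoice
forward on Invoice — v1 reading data written by v2:
  meta <- meta (Audit -> Audit, writer required)
  archived <- archived (bool -> bool, writer optional)
  attempts <- attempts (int64 -> int64, writer required)
  age <- age (int32 -> int32, writer optional)
  quantity <- quantity (int32 -> int32, writer optional)
  checksum <- checksum (bytes -> bytes, writer required)
  meta.id <- meta.id (int64 -> int32, writer required)
  meta.retries <- meta.retries (int32 -> int32, writer required)
  meta.payload <- meta.payload (bytes -> bytes, writer required)
  R3 fires at meta.id
  => forward: BREAKING (1)
checking off the Invoice differences that do not matter here:
  field payload in record Audit: optional changed to required -> triggers nothing under Invoice's printed rules — same verdict

forward: BREAKING [(meta.id, R3)]
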